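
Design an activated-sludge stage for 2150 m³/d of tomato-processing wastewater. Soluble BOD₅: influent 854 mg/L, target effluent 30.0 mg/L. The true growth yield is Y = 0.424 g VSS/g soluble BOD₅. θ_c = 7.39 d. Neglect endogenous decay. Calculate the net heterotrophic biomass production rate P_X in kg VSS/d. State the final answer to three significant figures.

No decay correction is needed, so Y_obs = Y = 0.424.
Substrate removed = Q·(S₀ − S) = 2150 m³/d × (854 − 30.0) g/m³ = 1.77×10^6 g/d = 1772 kg/d.
P_X = Y_obs · Q(S₀ − S) = 0.4240 × 1772 = 751.2 kg VSS/d.

P_X ≈ 751 kg VSS/d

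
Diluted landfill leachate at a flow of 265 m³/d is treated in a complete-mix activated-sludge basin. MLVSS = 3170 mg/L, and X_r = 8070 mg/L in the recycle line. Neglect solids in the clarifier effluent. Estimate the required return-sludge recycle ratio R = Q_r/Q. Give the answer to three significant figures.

R = Q_r/Q = X/(X_r − X) = 3170 / (8070 − 3170) = 0.6469.

R ≈ 0.647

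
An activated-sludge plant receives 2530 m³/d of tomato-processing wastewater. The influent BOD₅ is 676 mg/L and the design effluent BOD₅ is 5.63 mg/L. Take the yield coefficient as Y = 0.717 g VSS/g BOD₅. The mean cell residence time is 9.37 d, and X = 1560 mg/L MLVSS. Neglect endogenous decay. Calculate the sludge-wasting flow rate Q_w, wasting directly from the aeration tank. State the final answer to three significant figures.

Q_w ≈ 780 m³/d

With k_d = 0 the design equation reduces to V = Y Q (S₀−S) θ_c / X = 0.717 × 2530 × (676 − 5.63) × 9.37 / 1560 = 7304 m³.
Wasting from the aeration tank: Q_w = V / θ_c = 7304 / 9.37 = 779.5 m³/d.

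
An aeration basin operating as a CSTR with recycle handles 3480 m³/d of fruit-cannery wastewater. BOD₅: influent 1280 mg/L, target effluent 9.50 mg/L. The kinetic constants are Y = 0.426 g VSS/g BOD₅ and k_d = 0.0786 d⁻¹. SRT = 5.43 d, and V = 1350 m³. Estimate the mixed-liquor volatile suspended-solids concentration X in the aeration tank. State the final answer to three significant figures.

Solving the biomass balance for X: X = Y Q (S₀−S) θ_c / [V (1+k_d θ_c)] = 0.426 × 3480 × (1280 − 9.50) × 5.43 / [1350 × (1 + 0.0786 × 5.43)] = 5310 mg/L.

X ≈ 5310 mg/L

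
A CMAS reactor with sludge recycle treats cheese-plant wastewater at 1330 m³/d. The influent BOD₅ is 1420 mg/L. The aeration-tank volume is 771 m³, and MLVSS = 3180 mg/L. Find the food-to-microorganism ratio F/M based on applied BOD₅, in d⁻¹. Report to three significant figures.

F/M ≈ 0.770 d⁻¹

F/M = Q·S₀ / (V·X) = 1330 × 1420 / (771.0 × 3180) = 0.7703 g BOD₅·(g VSS·d)⁻¹.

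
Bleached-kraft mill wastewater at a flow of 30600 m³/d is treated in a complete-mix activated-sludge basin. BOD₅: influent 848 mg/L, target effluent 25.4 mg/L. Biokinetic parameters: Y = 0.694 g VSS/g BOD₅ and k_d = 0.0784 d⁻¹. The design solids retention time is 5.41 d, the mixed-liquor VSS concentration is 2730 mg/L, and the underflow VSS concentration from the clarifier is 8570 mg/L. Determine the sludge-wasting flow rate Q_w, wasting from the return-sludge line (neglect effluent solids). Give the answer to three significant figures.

From the SRT design equation V = Y Q (S₀−S) θ_c / [X (1 + k_d θ_c)] = 0.694 × 30600 × (848 − 25.4) × 5.41 / [2730 × (1 + 0.0784 × 5.41)] = 9.45×10^7 / 3888 = 24308 m³.
Q_w = (V·X)/(θ_c X_r) = 24308 × 2730 / (5.41 × 8570) = 1431 m³/d.

Q_w ≈ 1430 m³/d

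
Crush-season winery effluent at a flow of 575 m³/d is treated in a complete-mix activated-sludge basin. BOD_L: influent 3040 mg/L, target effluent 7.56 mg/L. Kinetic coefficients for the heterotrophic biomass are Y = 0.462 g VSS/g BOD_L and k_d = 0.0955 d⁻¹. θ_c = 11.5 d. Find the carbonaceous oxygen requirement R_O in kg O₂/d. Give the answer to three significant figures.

R_O ≈ 1200 kg O₂/d

Y_obs = Y / (1 + k_d θ_c) = 0.462 / (1 + 0.0955 × 11.5) = 0.462 / 2.098 = 0.2202.
Mass of BOD_L removed per day: Q(S₀ − S) = 575 × 3032 g/m³ = 1744 kg/d.
P_X = Y_obs·Q·(S₀ − S) = 0.2202 × 1744 = 383.9 kg VSS/d.
R_O = Q·ΔS − 1.42 P_X = 1744 − 545.2 = 1198 kg O₂/d.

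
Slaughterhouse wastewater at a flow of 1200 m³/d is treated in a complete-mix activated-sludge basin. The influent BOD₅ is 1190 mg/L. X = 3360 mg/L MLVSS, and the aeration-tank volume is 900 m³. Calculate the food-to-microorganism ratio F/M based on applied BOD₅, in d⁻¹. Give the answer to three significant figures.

F/M = Q·S₀ / (V·X) = 1200 × 1190 / (900.0 × 3360) = 0.4722 g BOD₅·(g VSS·d)⁻¹.

F/M ≈ 0.472 d⁻¹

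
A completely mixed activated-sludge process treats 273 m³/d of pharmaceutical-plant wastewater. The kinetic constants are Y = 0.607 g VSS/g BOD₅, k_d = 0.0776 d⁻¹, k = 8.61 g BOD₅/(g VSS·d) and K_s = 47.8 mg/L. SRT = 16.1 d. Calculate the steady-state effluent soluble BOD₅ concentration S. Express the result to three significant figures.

S ≈ 1.31 mg/L

For a completely mixed reactor with recycle the Lawrence–McCarty relation gives S = K_s·(1 + k_d·θ_c) / [θ_c·(Y·k − k_d) − 1] = 47.8 × (1 + 0.0776 × 16.1) / [16.1 × (0.607 × 8.61 − 0.0776) − 1] = 107.5 / 81.89 = 1.313 mg/L.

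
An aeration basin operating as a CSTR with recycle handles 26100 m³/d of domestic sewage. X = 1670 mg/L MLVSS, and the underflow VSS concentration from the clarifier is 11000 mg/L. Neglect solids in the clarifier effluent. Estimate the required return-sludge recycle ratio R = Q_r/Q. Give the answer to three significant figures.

Solids balance on the clarifier gives (1+R)X = R·X_r, so R = X/(X_r − X) = 1670 / (11000 − 1670) = 0.1790.

R ≈ 0.179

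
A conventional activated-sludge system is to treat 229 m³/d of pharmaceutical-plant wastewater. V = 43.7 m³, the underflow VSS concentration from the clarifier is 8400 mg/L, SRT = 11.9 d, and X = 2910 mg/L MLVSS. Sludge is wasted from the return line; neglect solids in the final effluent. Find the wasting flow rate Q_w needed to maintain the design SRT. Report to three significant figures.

Wasting from the return line (neglecting effluent solids): Q_w = V·X / (θ_c·X_r) = 43.70 × 2910 / (11.9 × 8400) = 1.272 m³/d.

Q_w ≈ 1.27 m³/d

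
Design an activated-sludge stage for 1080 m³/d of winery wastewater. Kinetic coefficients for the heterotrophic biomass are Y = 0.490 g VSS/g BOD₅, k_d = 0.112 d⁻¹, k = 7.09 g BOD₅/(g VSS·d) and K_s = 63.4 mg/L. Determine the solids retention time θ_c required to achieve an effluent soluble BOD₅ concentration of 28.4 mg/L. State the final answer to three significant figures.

Specific growth rate at S = 28.4 mg/L: μ = YkS/(K_s+S) = 0.490·7.09·28.4/(63.4+28.4) = 1.075 d⁻¹.
1/θ_c = 1.075 − 0.112 = 0.9628 d⁻¹, so θ_c = 1.039 d.

θ_c ≈ 1.04 d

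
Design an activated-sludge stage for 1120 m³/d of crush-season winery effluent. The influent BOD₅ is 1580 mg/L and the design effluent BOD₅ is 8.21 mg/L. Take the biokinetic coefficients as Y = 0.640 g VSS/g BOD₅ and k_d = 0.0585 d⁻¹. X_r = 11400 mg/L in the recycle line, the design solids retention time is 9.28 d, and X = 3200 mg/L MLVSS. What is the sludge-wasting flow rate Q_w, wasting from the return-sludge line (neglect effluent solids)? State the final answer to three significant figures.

Steady-state biomass mass balance: V·X·(1 + k_d·θ_c) = Y·Q·(S₀ − S)·θ_c, so V = 0.640 × 1120 × (1580 − 8.21) × 9.28 / [3200 × (1 + 0.0585 × 9.28)] = 1.05×10^7 / 4937 = 2118 m³.
θ_c = V·X/(Q_w·X_r) when wasting from the recycle, so Q_w = V·X/(θ_c·X_r) = 2118 × 3200 / (9.28 × 11400) = 64.06 m³/d.

Q_w ≈ 64.1 m³/d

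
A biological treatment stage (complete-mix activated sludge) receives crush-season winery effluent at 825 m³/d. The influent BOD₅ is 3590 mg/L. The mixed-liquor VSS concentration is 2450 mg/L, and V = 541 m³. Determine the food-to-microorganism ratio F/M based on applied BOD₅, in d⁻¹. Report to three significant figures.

F/M ≈ 2.23 d⁻¹

F/M = Q·S₀ / (V·X) = 825 × 3590 / (541.0 × 2450) = 2.235 g BOD₅·(g VSS·d)⁻¹.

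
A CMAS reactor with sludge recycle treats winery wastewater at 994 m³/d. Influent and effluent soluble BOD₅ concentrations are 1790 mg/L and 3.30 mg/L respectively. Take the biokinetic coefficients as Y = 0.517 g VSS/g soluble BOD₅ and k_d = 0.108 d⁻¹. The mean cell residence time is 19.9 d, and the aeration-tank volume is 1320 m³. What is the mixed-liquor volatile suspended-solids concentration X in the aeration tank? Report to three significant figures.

X ≈ 4400 mg/L

From V·X·(1 + k_d·θ_c) = Y·Q·(S₀ − S)·θ_c: X = 0.517 × 994 × (1790 − 3.30) × 19.9 / [1320 × (1 + 0.108 × 19.9)] = 4395 mg/L.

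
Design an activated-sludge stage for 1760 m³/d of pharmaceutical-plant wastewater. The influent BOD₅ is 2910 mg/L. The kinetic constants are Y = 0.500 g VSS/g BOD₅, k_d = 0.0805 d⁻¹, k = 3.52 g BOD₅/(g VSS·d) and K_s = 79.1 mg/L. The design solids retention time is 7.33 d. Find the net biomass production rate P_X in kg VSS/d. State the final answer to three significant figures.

For a completely mixed reactor with recycle the Lawrence–McCarty relation gives S = K_s·(1 + k_d·θ_c) / [θ_c·(Y·k − k_d) − 1] = 79.1 × (1 + 0.0805 × 7.33) / [7.33 × (0.500 × 3.52 − 0.0805) − 1] = 125.8 / 11.31 = 11.12 mg/L.
Observed yield with endogenous decay: Y_obs = Y / (1 + k_d·θ_c) = 0.500 / (1 + 0.0805 × 7.33) = 0.500 / 1.590 = 0.3145 g VSS/g BOD₅.
Q·(S₀ − S) = 1760 × (2910 − 11.1) × 10⁻³ = 5102 kg/d removed.
So the net sludge growth is P_X = 0.3145 × 5102 = 1604 kg VSS/d.

P_X ≈ 1600 kg VSS/d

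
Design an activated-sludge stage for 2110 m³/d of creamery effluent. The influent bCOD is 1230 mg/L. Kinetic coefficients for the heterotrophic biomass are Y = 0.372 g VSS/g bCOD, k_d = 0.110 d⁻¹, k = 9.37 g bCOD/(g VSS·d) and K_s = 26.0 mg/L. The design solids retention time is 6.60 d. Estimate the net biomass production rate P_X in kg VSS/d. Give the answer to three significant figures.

Effluent substrate depends only on kinetics and SRT: S = K_s(1 + k_d θ_c) / [θ_c(Yk − k_d) − 1] = 26.0 × (1 + 0.110 × 6.60) / [6.60 × (0.372 × 9.37 − 0.110) − 1] = 44.88 / 21.28 = 2.109 mg/L.
The observed yield is Y_obs = Y/(1 + k_d·θ_c) = 0.372 / (1 + 0.110 × 6.60) = 0.372 / 1.726 = 0.2155 g VSS per g bCOD removed.
Q·(S₀ − S) = 2110 × (1230 − 2.11) × 10⁻³ = 2591 kg/d removed.
So the net sludge growth is P_X = 0.2155 × 2591 = 558.4 kg VSS/d.

P_X ≈ 558 kg VSS/d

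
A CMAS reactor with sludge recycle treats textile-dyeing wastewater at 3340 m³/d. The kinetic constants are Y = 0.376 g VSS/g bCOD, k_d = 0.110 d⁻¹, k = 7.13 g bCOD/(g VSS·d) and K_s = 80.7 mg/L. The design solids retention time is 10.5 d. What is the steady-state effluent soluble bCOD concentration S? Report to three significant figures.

From the Monod/SRT balance for a CMAS, S = K_s·(1+k_d θ_c)/[θ_c·(Y k − k_d) − 1] = 80.7 × (1 + 0.110 × 10.5) / [10.5 × (0.376 × 7.13 − 0.110) − 1] = 173.9 / 25.99 = 6.690 mg/L.

S ≈ 6.69 mg/L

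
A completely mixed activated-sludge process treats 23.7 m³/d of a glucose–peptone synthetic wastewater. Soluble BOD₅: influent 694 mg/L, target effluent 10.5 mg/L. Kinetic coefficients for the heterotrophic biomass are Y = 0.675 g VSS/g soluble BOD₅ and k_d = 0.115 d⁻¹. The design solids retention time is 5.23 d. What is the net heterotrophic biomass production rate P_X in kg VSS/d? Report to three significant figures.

P_X ≈ 6.83 kg VSS/d

Observed yield with endogenous decay: Y_obs = Y / (1 + k_d·θ_c) = 0.675 / (1 + 0.115 × 5.23) = 0.675 / 1.601 = 0.4215 g VSS/g soluble BOD₅.
Substrate removed = Q·(S₀ − S) = 23.7 m³/d × (694 − 10.5) g/m³ = 1.62×10^4 g/d = 16.20 kg/d.
Biomass produced: P_X = Y_obs·Q·ΔS = 0.4215 × 16.20 ≈ 6.828 kg VSS/d.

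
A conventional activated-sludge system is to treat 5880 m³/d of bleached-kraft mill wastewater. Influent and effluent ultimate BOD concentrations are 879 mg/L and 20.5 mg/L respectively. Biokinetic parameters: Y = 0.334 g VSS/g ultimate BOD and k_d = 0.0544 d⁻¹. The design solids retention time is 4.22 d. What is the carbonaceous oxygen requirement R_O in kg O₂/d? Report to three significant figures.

Correct the yield for decay: Y_obs = Y/(1 + k_d θ_c) = 0.334 / (1 + 0.0544 × 4.22) = 0.334 / 1.230 = 0.2716.
Substrate removed = Q·(S₀ − S) = 5880 m³/d × (879 − 20.5) g/m³ = 5.05×10^6 g/d = 5048 kg/d.
Net sludge production P_X = 0.2716 × 5048 = 1371 kg VSS/d.
R_O = Q·ΔS − 1.42 P_X = 5048 − 1947 = 3101 kg O₂/d.

R_O ≈ 3100 kg O₂/d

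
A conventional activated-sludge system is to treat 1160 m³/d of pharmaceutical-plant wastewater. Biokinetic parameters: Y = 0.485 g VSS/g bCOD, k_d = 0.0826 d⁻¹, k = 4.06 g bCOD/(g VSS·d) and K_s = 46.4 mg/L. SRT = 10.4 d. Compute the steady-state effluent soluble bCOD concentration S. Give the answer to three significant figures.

Effluent substrate depends only on kinetics and SRT: S = K_s(1 + k_d θ_c) / [θ_c(Yk − k_d) − 1] = 46.4 × (1 + 0.0826 × 10.4) / [10.4 × (0.485 × 4.06 − 0.0826) − 1] = 86.26 / 18.62 = 4.633 mg/L.

S ≈ 4.63 mg/L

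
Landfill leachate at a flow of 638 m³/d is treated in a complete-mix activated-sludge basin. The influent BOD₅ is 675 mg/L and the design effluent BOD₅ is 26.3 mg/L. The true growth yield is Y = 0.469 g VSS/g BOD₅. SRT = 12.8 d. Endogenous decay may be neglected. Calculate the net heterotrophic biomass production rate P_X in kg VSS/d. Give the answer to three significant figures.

With endogenous decay neglected, the observed yield equals the true yield: Y_obs = Y = 0.469 g VSS/g BOD₅.
Q·(S₀ − S) = 638 × (675 − 26.3) × 10⁻³ = 413.9 kg/d removed.
So the net sludge growth is P_X = 0.4690 × 413.9 = 194.1 kg VSS/d.

P_X ≈ 194 kg VSS/d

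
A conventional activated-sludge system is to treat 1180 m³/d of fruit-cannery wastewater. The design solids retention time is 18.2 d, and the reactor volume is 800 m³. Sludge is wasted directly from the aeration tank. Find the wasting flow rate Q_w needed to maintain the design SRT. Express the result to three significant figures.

Q_w ≈ 44.0 m³/d

Wasting from the aeration tank: Q_w = V / θ_c = 800.0 / 18.2 = 43.96 m³/d.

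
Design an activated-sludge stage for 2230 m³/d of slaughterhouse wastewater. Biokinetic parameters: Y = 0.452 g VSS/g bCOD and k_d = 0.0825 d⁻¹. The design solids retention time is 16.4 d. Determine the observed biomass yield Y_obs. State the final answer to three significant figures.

Y_obs = Y / (1 + k_d θ_c) = 0.452 / (1 + 0.0825 × 16.4) = 0.452 / 2.353 = 0.1921.

Y_obs ≈ 0.192 g VSS/g bCOD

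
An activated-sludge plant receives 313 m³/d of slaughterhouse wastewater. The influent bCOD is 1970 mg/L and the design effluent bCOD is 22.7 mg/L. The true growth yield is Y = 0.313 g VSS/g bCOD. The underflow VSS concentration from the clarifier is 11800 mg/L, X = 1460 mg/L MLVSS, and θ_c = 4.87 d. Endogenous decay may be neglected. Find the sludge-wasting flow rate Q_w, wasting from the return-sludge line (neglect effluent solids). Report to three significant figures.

Q_w ≈ 16.2 m³/d

Biomass mass balance (decay neglected): V·X = Y·Q·(S₀ − S)·θ_c, so V = 0.313 × 313 × (1970 − 22.7) × 4.87 / 1460 = 636.4 m³.
Q_w = (V·X)/(θ_c X_r) = 636.4 × 1460 / (4.87 × 11800) = 16.17 m³/d.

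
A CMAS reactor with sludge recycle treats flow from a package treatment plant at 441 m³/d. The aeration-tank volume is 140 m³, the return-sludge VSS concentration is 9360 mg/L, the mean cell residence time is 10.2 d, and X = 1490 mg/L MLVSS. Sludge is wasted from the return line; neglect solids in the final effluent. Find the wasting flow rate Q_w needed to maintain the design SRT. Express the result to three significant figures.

Wasting from the return line (neglecting effluent solids): Q_w = V·X / (θ_c·X_r) = 140.0 × 1490 / (10.2 × 9360) = 2.185 m³/d.

Q_w ≈ 2.18 m³/d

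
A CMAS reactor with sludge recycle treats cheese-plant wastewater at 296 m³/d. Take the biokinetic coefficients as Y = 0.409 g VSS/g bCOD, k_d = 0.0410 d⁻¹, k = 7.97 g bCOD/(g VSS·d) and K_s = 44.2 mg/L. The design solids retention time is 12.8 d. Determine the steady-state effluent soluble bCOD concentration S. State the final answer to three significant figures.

For a completely mixed reactor with recycle the Lawrence–McCarty relation gives S = K_s·(1 + k_d·θ_c) / [θ_c·(Y·k − k_d) − 1] = 44.2 × (1 + 0.0410 × 12.8) / [12.8 × (0.409 × 7.97 − 0.0410) − 1] = 67.40 / 40.20 = 1.677 mg/L.

S ≈ 1.68 mg/L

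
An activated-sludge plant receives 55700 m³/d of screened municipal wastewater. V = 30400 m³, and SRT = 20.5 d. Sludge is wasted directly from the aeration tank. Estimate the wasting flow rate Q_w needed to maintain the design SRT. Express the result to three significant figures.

Q_w ≈ 1480 m³/d

For wasting at MLVSS concentration, Q_w = V/θ_c = 30400/20.5 = 1483 m³/d.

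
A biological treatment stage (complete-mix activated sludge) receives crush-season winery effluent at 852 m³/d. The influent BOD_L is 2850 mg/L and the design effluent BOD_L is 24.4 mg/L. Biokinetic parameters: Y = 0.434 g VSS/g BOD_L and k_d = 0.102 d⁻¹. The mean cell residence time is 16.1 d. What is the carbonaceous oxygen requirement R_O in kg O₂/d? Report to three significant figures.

R_O ≈ 1850 kg O₂/d

Y_obs = Y / (1 + k_d θ_c) = 0.434 / (1 + 0.102 × 16.1) = 0.434 / 2.642 = 0.1643.
Substrate removed = Q·(S₀ − S) = 852 m³/d × (2850 − 24.4) g/m³ = 2.41×10^6 g/d = 2407 kg/d.
Net sludge production P_X = 0.1643 × 2407 = 395.4 kg VSS/d.
R_O = Q·ΔS − 1.42 P_X = 2407 − 561.5 = 1846 kg O₂/d.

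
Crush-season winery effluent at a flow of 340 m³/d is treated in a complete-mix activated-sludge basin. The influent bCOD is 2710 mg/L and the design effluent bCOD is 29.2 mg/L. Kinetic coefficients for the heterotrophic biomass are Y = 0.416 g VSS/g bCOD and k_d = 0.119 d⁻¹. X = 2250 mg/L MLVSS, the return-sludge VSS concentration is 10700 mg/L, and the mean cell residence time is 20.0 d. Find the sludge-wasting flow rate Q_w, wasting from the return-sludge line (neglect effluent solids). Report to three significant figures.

Steady-state biomass mass balance: V·X·(1 + k_d·θ_c) = Y·Q·(S₀ − S)·θ_c, so V = 0.416 × 340 × (2710 − 29.2) × 20.0 / [2250 × (1 + 0.119 × 20.0)] = 7.58×10^6 / 7605 = 997.2 m³.
Wasting from the return line (neglecting effluent solids): Q_w = V·X / (θ_c·X_r) = 997.2 × 2250 / (20.0 × 10700) = 10.48 m³/d.

Q_w ≈ 10.5 m³/d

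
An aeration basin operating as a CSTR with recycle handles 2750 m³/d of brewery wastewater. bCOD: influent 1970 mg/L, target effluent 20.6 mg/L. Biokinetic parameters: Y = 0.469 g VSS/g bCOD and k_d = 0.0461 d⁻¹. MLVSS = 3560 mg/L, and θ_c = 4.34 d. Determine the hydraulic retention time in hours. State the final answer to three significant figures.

τ ≈ 22.3 h

Rearranging the biomass balance for a CMAS with decay, V = Y·Q·ΔS·θ_c / [X·(1+k_d θ_c)] = 0.469 × 2750 × (1970 − 20.6) × 4.34 / [3560 × (1 + 0.0461 × 4.34)] = 1.09×10^7 / 4272 = 2554 m³.
HRT = V/Q = 2554 m³ / 2750 m³·d⁻¹ = 0.9288 d × 24 = 22.29 h.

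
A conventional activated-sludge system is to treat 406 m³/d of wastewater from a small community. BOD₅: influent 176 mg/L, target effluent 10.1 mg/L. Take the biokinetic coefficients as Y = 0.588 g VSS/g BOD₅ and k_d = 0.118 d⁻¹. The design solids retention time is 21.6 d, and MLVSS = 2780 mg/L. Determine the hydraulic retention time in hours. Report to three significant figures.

τ ≈ 5.13 h

Steady-state biomass mass balance: V·X·(1 + k_d·θ_c) = Y·Q·(S₀ − S)·θ_c, so V = 0.588 × 406 × (176 − 10.1) × 21.6 / [2780 × (1 + 0.118 × 21.6)] = 8.55×10^5 / 9866 = 86.71 m³.
HRT = V/Q = 86.71 m³ / 406 m³·d⁻¹ = 0.2136 d × 24 = 5.126 h.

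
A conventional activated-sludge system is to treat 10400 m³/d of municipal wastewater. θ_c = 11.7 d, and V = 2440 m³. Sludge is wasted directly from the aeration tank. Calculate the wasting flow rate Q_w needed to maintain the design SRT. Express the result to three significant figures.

With mixed-liquor wasting, θ_c = V/Q_w, so Q_w = V/θ_c = 2440/11.7 = 208.5 m³/d.

Q_w ≈ 209 m³/d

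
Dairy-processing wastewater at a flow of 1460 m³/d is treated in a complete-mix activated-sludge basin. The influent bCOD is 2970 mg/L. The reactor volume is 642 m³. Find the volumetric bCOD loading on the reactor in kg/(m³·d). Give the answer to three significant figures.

Applied bCOD load per unit volume = Q·S₀/V = (1460 × 2970/1000)/642.0 = 6.754 kg bCOD·m⁻³·d⁻¹.

L_v ≈ 6.75 kg bCOD/(m³·d)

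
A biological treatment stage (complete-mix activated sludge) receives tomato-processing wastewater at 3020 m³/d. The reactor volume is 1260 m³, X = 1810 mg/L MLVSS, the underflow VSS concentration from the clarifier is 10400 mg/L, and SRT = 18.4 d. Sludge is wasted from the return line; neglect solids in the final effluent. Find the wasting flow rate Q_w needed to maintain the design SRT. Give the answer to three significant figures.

Q_w ≈ 11.9 m³/d

θ_c = V·X/(Q_w·X_r) when wasting from the recycle, so Q_w = V·X/(θ_c·X_r) = 1260 × 1810 / (18.4 × 10400) = 11.92 m³/d.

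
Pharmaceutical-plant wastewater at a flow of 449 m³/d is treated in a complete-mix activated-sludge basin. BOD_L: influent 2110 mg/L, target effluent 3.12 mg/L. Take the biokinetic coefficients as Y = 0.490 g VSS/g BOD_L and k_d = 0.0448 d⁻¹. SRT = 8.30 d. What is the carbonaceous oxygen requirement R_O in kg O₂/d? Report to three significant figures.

Correct the yield for decay: Y_obs = Y/(1 + k_d θ_c) = 0.490 / (1 + 0.0448 × 8.30) = 0.490 / 1.372 = 0.3572.
Q·(S₀ − S) = 449 × (2110 − 3.12) × 10⁻³ = 946.0 kg/d removed.
Net sludge production P_X = 0.3572 × 946.0 = 337.9 kg VSS/d.
Carbonaceous O₂ demand = substrate oxidised − cell-mass equivalent = 946.0 − 1.42 × 337.9 = 466.2 kg O₂/d.

R_O ≈ 466 kg O₂/d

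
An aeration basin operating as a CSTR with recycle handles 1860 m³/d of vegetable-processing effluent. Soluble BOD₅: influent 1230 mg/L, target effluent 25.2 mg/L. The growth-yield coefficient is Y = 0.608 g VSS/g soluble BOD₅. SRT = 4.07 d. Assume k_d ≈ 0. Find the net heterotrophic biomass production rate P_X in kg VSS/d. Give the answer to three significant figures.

No decay correction is needed, so Y_obs = Y = 0.608.
Mass of soluble BOD₅ removed per day: Q(S₀ − S) = 1860 × 1205 g/m³ = 2241 kg/d.
So the net sludge growth is P_X = 0.6080 × 2241 = 1362 kg VSS/d.

P_X ≈ 1360 kg VSS/d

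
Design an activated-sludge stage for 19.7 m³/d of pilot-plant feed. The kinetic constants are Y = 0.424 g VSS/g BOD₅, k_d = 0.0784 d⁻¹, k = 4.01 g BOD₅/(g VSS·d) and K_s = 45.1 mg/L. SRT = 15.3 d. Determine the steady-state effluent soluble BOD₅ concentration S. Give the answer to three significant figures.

For a completely mixed reactor with recycle the Lawrence–McCarty relation gives S = K_s·(1 + k_d·θ_c) / [θ_c·(Y·k − k_d) − 1] = 45.1 × (1 + 0.0784 × 15.3) / [15.3 × (0.424 × 4.01 − 0.0784) − 1] = 99.20 / 23.81 = 4.166 mg/L.

S ≈ 4.17 mg/L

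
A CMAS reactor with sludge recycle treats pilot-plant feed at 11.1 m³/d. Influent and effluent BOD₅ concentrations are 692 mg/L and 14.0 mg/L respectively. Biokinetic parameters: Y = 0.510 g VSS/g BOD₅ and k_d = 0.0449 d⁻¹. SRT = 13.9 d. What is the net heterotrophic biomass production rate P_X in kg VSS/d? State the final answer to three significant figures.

P_X ≈ 2.36 kg VSS/d

Correct the yield for decay: Y_obs = Y/(1 + k_d θ_c) = 0.510 / (1 + 0.0449 × 13.9) = 0.510 / 1.624 = 0.3140.
Substrate removed = Q·(S₀ − S) = 11.1 m³/d × (692 − 14.0) g/m³ = 7.53×10^3 g/d = 7.526 kg/d.
P_X = Y_obs · Q(S₀ − S) = 0.3140 × 7.526 = 2.363 kg VSS/d.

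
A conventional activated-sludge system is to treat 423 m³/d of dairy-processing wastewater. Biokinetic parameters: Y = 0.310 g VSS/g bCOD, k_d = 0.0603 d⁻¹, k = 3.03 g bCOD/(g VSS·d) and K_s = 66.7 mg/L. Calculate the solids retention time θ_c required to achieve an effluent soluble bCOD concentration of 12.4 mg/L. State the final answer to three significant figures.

At the target effluent, Y k S/(K_s+S) = 0.310×3.03×12.4/79.10 = 0.1472 d⁻¹.
θ_c = 1/(μ − k_d) = 1/(0.1472 − 0.0603) = 1/0.08695 = 11.50 d.

θ_c ≈ 11.5 d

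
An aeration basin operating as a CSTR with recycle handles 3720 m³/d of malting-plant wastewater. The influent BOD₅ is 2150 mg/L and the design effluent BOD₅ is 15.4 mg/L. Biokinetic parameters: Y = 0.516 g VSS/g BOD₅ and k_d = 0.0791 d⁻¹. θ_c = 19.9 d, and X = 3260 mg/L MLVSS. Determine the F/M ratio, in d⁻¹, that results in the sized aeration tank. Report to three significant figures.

Rearranging the biomass balance for a CMAS with decay, V = Y·Q·ΔS·θ_c / [X·(1+k_d θ_c)] = 0.516 × 3720 × (2150 − 15.4) × 19.9 / [3260 × (1 + 0.0791 × 19.9)] = 8.15×10^7 / 8392 = 9717 m³.
F/M = Q·S₀ / (V·X) = 3720 × 2150 / (9717 × 3260) = 0.2525 g BOD₅·(g VSS·d)⁻¹.

F/M ≈ 0.252 d⁻¹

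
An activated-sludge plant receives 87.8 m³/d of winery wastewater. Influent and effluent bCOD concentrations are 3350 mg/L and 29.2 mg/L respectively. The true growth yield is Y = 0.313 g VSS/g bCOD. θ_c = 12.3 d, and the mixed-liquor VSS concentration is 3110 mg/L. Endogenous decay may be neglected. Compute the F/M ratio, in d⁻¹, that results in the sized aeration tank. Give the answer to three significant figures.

V·X = Y·Q·ΔS·θ_c gives V = 0.313 × 87.8 × (3350 − 29.2) × 12.3 / 3110 = 360.9 m³.
Food-to-microorganism ratio F/M = Q S₀ / (V X) = 87.8 × 3350 / (360.9 × 3110) = 0.2620 d⁻¹.

F/M ≈ 0.262 d⁻¹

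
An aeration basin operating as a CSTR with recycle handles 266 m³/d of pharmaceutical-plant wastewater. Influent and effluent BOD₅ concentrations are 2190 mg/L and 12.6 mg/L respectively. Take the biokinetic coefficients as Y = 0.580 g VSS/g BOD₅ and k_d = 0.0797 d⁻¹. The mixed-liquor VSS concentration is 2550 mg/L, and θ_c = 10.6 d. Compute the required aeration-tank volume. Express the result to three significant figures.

Steady-state biomass mass balance: V·X·(1 + k_d·θ_c) = Y·Q·(S₀ − S)·θ_c, so V = 0.580 × 266 × (2190 − 12.6) × 10.6 / [2550 × (1 + 0.0797 × 10.6)] = 3.56×10^6 / 4704 = 756.9 m³.

V ≈ 757 m³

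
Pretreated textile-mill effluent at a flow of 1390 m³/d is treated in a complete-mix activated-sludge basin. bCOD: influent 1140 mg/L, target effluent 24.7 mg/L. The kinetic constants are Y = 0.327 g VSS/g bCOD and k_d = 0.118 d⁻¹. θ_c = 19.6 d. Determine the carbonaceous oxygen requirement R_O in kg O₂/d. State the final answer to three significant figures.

R_O ≈ 1330 kg O₂/d

Observed yield with endogenous decay: Y_obs = Y / (1 + k_d·θ_c) = 0.327 / (1 + 0.118 × 19.6) = 0.327 / 3.313 = 0.09871 g VSS/g bCOD.
Substrate removed = Q·(S₀ − S) = 1390 m³/d × (1140 − 24.7) g/m³ = 1.55×10^6 g/d = 1550 kg/d.
Biomass synthesised: P_X = Y_obs × 1550 = 153.0 kg VSS/d.
R_O = Q·(S₀ − S) − 1.42·P_X = 1550 − 1.42 × 153.0 = 1333 kg O₂/d.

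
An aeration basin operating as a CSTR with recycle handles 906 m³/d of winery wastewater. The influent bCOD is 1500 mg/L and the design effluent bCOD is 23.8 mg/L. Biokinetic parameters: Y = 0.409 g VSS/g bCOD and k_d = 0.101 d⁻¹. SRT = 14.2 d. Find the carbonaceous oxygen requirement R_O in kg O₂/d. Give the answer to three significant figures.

Y_obs = Y / (1 + k_d θ_c) = 0.409 / (1 + 0.101 × 14.2) = 0.409 / 2.434 = 0.1680.
Mass of bCOD removed per day: Q(S₀ − S) = 906 × 1476 g/m³ = 1337 kg/d.
Net sludge production P_X = 0.1680 × 1337 = 224.7 kg VSS/d.
Carbonaceous O₂ demand = substrate oxidised − cell-mass equivalent = 1337 − 1.42 × 224.7 = 1018 kg O₂/d.

R_O ≈ 1020 kg O₂/d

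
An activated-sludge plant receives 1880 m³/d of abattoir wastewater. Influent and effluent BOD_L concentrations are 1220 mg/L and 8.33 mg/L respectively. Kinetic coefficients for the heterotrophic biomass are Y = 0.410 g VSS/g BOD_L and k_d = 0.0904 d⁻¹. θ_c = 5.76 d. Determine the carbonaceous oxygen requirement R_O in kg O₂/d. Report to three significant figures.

The observed yield is Y_obs = Y/(1 + k_d·θ_c) = 0.410 / (1 + 0.0904 × 5.76) = 0.410 / 1.521 = 0.2696 g VSS per g BOD_L removed.
Mass of BOD_L removed per day: Q(S₀ − S) = 1880 × 1212 g/m³ = 2278 kg/d.
Net sludge production P_X = 0.2696 × 2278 = 614.2 kg VSS/d.
R_O = Q·ΔS − 1.42 P_X = 2278 − 872.1 = 1406 kg O₂/d.

R_O ≈ 1410 kg O₂/d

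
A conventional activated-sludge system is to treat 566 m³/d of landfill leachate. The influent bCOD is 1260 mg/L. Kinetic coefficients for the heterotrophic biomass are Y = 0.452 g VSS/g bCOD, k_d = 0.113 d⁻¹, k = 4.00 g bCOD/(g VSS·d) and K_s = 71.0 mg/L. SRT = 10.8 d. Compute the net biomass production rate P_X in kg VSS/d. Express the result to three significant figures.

P_X ≈ 144 kg VSS/d

Effluent substrate depends only on kinetics and SRT: S = K_s(1 + k_d θ_c) / [θ_c(Yk − k_d) − 1] = 71.0 × (1 + 0.113 × 10.8) / [10.8 × (0.452 × 4.00 − 0.113) − 1] = 157.6 / 17.31 = 9.109 mg/L.
Correct the yield for decay: Y_obs = Y/(1 + k_d θ_c) = 0.452 / (1 + 0.113 × 10.8) = 0.452 / 2.220 = 0.2036.
Mass of bCOD removed per day: Q(S₀ − S) = 566 × 1251 g/m³ = 708.0 kg/d.
P_X = Y_obs · Q(S₀ − S) = 0.2036 × 708.0 = 144.1 kg VSS/d.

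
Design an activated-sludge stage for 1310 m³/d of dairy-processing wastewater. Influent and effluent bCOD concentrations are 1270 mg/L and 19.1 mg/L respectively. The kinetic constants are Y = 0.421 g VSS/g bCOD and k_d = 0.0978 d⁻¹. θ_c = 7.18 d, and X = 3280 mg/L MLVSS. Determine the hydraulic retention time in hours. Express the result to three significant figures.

τ ≈ 16.3 h

Rearranging the biomass balance for a CMAS with decay, V = Y·Q·ΔS·θ_c / [X·(1+k_d θ_c)] = 0.421 × 1310 × (1270 − 19.1) × 7.18 / [3280 × (1 + 0.0978 × 7.18)] = 4.95×10^6 / 5583 = 887.2 m³.
HRT = V/Q = 887.2 m³ / 1310 m³·d⁻¹ = 0.6772 d × 24 = 16.25 h.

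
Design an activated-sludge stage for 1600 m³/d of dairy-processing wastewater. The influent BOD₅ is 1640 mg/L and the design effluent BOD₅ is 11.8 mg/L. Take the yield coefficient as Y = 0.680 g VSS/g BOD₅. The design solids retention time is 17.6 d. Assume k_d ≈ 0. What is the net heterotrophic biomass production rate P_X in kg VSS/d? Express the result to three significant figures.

P_X ≈ 1770 kg VSS/d

With endogenous decay neglected, the observed yield equals the true yield: Y_obs = Y = 0.680 g VSS/g BOD₅.
ΔS = 1640 − 11.8 = 1628 mg/L, so the substrate removal rate is 1600 × 1628/1000 = 2605 kg BOD₅/d.
Net biomass production P_X = Y_obs × Q·(S₀ − S) = 0.6800 × 2605 = 1771 kg VSS/d.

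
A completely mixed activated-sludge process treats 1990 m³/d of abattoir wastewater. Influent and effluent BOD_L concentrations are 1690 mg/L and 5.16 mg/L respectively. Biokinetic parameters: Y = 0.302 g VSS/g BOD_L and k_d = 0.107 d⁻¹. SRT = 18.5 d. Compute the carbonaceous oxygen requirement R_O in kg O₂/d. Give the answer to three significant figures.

R_O ≈ 2870 kg O₂/d

Observed yield with endogenous decay: Y_obs = Y / (1 + k_d·θ_c) = 0.302 / (1 + 0.107 × 18.5) = 0.302 / 2.979 = 0.1014 g VSS/g BOD_L.
Mass of BOD_L removed per day: Q(S₀ − S) = 1990 × 1685 g/m³ = 3353 kg/d.
Biomass synthesised: P_X = Y_obs × 3353 = 339.8 kg VSS/d.
R_O = Q·(S₀ − S) − 1.42·P_X = 3353 − 1.42 × 339.8 = 2870 kg O₂/d.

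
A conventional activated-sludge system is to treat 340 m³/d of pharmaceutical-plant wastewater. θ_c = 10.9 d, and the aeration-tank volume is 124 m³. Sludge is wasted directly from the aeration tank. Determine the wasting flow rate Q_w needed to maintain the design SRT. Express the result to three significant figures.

With mixed-liquor wasting, θ_c = V/Q_w, so Q_w = V/θ_c = 124.0/10.9 = 11.38 m³/d.

Q_w ≈ 11.4 m³/d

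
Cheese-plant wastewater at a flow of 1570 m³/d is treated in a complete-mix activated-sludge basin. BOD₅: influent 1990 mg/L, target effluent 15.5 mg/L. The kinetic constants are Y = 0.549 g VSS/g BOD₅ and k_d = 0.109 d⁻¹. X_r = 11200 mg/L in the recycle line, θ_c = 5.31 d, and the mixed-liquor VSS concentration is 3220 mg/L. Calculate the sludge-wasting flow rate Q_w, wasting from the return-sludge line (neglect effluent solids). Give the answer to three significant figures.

Q_w ≈ 96.2 m³/d

Rearranging the biomass balance for a CMAS with decay, V = Y·Q·ΔS·θ_c / [X·(1+k_d θ_c)] = 0.549 × 1570 × (1990 − 15.5) × 5.31 / [3220 × (1 + 0.109 × 5.31)] = 9.04×10^6 / 5084 = 1778 m³.
Wasting from the return line (neglecting effluent solids): Q_w = V·X / (θ_c·X_r) = 1778 × 3220 / (5.31 × 11200) = 96.25 m³/d.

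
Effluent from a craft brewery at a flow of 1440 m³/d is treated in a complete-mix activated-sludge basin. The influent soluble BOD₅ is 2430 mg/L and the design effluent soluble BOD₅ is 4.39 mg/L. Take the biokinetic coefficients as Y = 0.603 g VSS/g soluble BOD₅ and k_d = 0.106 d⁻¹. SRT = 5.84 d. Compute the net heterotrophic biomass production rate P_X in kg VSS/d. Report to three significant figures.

Observed yield with endogenous decay: Y_obs = Y / (1 + k_d·θ_c) = 0.603 / (1 + 0.106 × 5.84) = 0.603 / 1.619 = 0.3724 g VSS/g soluble BOD₅.
Substrate removed = Q·(S₀ − S) = 1440 m³/d × (2430 − 4.39) g/m³ = 3.49×10^6 g/d = 3493 kg/d.
Biomass produced: P_X = Y_obs·Q·ΔS = 0.3724 × 3493 ≈ 1301 kg VSS/d.

P_X ≈ 1300 kg VSS/d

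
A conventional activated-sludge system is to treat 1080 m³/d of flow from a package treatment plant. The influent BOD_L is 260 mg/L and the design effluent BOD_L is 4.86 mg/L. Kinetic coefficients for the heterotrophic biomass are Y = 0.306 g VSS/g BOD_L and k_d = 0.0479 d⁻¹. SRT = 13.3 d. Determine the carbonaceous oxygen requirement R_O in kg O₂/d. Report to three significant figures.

R_O ≈ 202 kg O₂/d

Correct the yield for decay: Y_obs = Y/(1 + k_d θ_c) = 0.306 / (1 + 0.0479 × 13.3) = 0.306 / 1.637 = 0.1869.
Q·(S₀ − S) = 1080 × (260 − 4.86) × 10⁻³ = 275.6 kg/d removed.
Biomass synthesised: P_X = Y_obs × 275.6 = 51.51 kg VSS/d.
Carbonaceous O₂ demand = substrate oxidised − cell-mass equivalent = 275.6 − 1.42 × 51.51 = 202.4 kg O₂/d.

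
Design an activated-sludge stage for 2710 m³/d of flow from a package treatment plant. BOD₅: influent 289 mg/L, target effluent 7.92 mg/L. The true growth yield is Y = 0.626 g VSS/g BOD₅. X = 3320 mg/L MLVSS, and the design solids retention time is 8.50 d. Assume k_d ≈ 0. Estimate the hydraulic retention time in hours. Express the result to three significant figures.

τ ≈ 10.8 h

Biomass mass balance (decay neglected): V·X = Y·Q·(S₀ − S)·θ_c, so V = 0.626 × 2710 × (289 − 7.92) × 8.50 / 3320 = 1221 m³.
τ = V/Q = 1221/2710 = 0.4505 d, or 10.81 h.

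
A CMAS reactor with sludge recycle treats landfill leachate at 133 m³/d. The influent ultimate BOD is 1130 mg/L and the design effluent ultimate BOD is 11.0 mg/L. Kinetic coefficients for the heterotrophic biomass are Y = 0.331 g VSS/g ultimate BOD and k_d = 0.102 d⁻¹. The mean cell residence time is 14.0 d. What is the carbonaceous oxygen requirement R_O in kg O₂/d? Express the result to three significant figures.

R_O ≈ 120 kg O₂/d

Observed yield with endogenous decay: Y_obs = Y / (1 + k_d·θ_c) = 0.331 / (1 + 0.102 × 14.0) = 0.331 / 2.428 = 0.1363 g VSS/g ultimate BOD.
ΔS = 1130 − 11.0 = 1119 mg/L, so the substrate removal rate is 133 × 1119/1000 = 148.8 kg ultimate BOD/d.
P_X = Y_obs·Q·(S₀ − S) = 0.1363 × 148.8 = 20.29 kg VSS/d.
R_O = Q·ΔS − 1.42 P_X = 148.8 − 28.81 = 120.0 kg O₂/d.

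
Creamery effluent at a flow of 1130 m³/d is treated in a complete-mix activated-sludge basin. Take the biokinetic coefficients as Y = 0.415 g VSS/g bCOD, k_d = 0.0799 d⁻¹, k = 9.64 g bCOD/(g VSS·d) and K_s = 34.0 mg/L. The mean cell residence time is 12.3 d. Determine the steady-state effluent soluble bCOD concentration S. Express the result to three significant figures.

S ≈ 1.43 mg/L

From the Monod/SRT balance for a CMAS, S = K_s·(1+k_d θ_c)/[θ_c·(Y k − k_d) − 1] = 34.0 × (1 + 0.0799 × 12.3) / [12.3 × (0.415 × 9.64 − 0.0799) − 1] = 67.41 / 47.22 = 1.428 mg/L.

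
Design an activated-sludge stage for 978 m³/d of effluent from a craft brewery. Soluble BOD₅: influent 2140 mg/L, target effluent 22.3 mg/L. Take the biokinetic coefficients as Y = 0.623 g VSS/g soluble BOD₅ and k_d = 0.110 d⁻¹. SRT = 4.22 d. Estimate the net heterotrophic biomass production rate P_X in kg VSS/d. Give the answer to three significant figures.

P_X ≈ 881 kg VSS/d

Y_obs = Y / (1 + k_d θ_c) = 0.623 / (1 + 0.110 × 4.22) = 0.623 / 1.464 = 0.4255.
ΔS = 2140 − 22.3 = 2118 mg/L, so the substrate removal rate is 978 × 2118/1000 = 2071 kg soluble BOD₅/d.
So the net sludge growth is P_X = 0.4255 × 2071 = 881.2 kg VSS/d.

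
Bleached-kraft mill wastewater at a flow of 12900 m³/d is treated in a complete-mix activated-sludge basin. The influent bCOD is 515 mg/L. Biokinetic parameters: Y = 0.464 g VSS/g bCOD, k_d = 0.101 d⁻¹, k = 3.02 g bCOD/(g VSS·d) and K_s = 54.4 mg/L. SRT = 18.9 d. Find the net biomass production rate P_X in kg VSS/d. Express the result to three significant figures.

Effluent substrate depends only on kinetics and SRT: S = K_s(1 + k_d θ_c) / [θ_c(Yk − k_d) − 1] = 54.4 × (1 + 0.101 × 18.9) / [18.9 × (0.464 × 3.02 − 0.101) − 1] = 158.2 / 23.58 = 6.712 mg/L.
Observed yield with endogenous decay: Y_obs = Y / (1 + k_d·θ_c) = 0.464 / (1 + 0.101 × 18.9) = 0.464 / 2.909 = 0.1595 g VSS/g bCOD.
ΔS = 515 − 6.71 = 508.3 mg/L, so the substrate removal rate is 12900 × 508.3/1000 = 6557 kg bCOD/d.
So the net sludge growth is P_X = 0.1595 × 6557 = 1046 kg VSS/d.

P_X ≈ 1050 kg VSS/d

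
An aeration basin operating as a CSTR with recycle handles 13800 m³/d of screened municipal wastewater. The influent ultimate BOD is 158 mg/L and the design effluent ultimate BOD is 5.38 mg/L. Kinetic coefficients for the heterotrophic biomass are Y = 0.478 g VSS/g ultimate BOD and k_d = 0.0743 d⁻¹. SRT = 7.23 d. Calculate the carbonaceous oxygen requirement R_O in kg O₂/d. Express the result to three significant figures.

R_O ≈ 1180 kg O₂/d

Observed yield with endogenous decay: Y_obs = Y / (1 + k_d·θ_c) = 0.478 / (1 + 0.0743 × 7.23) = 0.478 / 1.537 = 0.3110 g VSS/g ultimate BOD.
Q·(S₀ − S) = 13800 × (158 − 5.38) × 10⁻³ = 2106 kg/d removed.
Net sludge production P_X = 0.3110 × 2106 = 654.9 kg VSS/d.
R_O = Q·ΔS − 1.42 P_X = 2106 − 930.0 = 1176 kg O₂/d.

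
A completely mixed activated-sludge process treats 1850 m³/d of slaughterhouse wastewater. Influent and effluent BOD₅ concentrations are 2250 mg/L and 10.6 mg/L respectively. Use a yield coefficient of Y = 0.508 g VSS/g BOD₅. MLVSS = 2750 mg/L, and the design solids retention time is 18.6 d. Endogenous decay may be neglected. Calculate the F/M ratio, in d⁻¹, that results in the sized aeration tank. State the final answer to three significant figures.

F/M ≈ 0.106 d⁻¹

V·X = Y·Q·ΔS·θ_c gives V = 0.508 × 1850 × (2250 − 10.6) × 18.6 / 2750 = 14235 m³.
Food-to-microorganism ratio F/M = Q S₀ / (V X) = 1850 × 2250 / (14235 × 2750) = 0.1063 d⁻¹.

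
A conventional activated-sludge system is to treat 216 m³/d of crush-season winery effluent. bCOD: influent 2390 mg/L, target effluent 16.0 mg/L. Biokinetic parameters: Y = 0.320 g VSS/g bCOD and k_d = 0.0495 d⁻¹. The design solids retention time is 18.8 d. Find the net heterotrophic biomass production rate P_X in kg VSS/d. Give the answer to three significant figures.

P_X ≈ 85.0 kg VSS/d

The observed yield is Y_obs = Y/(1 + k_d·θ_c) = 0.320 / (1 + 0.0495 × 18.8) = 0.320 / 1.931 = 0.1658 g VSS per g bCOD removed.
Q·(S₀ − S) = 216 × (2390 − 16.0) × 10⁻³ = 512.8 kg/d removed.
P_X = Y_obs · Q(S₀ − S) = 0.1658 × 512.8 = 84.99 kg VSS/d.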